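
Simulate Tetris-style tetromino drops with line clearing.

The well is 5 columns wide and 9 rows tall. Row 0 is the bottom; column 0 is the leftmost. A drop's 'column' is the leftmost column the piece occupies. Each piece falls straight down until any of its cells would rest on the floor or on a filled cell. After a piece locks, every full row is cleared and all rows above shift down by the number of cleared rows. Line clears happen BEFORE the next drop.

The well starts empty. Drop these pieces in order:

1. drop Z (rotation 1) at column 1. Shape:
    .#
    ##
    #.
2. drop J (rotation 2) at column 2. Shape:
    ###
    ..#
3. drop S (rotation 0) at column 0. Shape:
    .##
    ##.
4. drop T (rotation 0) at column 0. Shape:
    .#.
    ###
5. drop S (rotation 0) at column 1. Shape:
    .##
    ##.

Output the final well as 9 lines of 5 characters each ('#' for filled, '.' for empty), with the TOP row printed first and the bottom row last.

Drop 1: Z rot1 at col 1 lands with bottom-row=0; cleared 0 line(s) (total 0); column heights now [0 2 3 0 0], max=3
Drop 2: J rot2 at col 2 lands with bottom-row=2; cleared 0 line(s) (total 0); column heights now [0 2 4 4 4], max=4
Drop 3: S rot0 at col 0 lands with bottom-row=3; cleared 1 line(s) (total 1); column heights now [0 4 4 0 3], max=4
Drop 4: T rot0 at col 0 lands with bottom-row=4; cleared 0 line(s) (total 1); column heights now [5 6 5 0 3], max=6
Drop 5: S rot0 at col 1 lands with bottom-row=6; cleared 0 line(s) (total 1); column heights now [5 7 8 8 3], max=8

Answer: .....
..##.
.##..
.#...
###..
.##..
..#.#
.##..
.#...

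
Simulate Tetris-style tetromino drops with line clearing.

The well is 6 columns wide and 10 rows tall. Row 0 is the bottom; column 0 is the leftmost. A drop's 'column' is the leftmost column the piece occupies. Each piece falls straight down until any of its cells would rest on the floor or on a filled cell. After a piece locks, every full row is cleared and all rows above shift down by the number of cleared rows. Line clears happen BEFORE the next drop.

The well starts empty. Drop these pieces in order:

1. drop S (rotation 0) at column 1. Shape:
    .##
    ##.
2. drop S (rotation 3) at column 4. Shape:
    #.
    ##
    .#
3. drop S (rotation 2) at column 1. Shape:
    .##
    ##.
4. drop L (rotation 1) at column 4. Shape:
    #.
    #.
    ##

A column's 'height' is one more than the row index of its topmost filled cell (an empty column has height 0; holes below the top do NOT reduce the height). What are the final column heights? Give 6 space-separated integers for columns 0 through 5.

Answer: 0 3 4 4 6 4

Derivation:
Drop 1: S rot0 at col 1 lands with bottom-row=0; cleared 0 line(s) (total 0); column heights now [0 1 2 2 0 0], max=2
Drop 2: S rot3 at col 4 lands with bottom-row=0; cleared 0 line(s) (total 0); column heights now [0 1 2 2 3 2], max=3
Drop 3: S rot2 at col 1 lands with bottom-row=2; cleared 0 line(s) (total 0); column heights now [0 3 4 4 3 2], max=4
Drop 4: L rot1 at col 4 lands with bottom-row=3; cleared 0 line(s) (total 0); column heights now [0 3 4 4 6 4], max=6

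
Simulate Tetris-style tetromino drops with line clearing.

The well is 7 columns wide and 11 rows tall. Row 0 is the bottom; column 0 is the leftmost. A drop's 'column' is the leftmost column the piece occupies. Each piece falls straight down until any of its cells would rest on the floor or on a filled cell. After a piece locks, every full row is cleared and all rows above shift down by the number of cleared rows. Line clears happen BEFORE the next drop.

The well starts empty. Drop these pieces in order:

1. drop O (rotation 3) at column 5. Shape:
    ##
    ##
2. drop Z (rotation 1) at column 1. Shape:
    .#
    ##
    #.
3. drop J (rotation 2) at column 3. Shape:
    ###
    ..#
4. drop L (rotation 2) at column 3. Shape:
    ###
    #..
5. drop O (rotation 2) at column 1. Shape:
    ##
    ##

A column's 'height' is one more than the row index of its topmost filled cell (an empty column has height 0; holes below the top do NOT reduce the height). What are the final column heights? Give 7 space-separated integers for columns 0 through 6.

Answer: 0 5 5 6 6 6 2

Derivation:
Drop 1: O rot3 at col 5 lands with bottom-row=0; cleared 0 line(s) (total 0); column heights now [0 0 0 0 0 2 2], max=2
Drop 2: Z rot1 at col 1 lands with bottom-row=0; cleared 0 line(s) (total 0); column heights now [0 2 3 0 0 2 2], max=3
Drop 3: J rot2 at col 3 lands with bottom-row=2; cleared 0 line(s) (total 0); column heights now [0 2 3 4 4 4 2], max=4
Drop 4: L rot2 at col 3 lands with bottom-row=4; cleared 0 line(s) (total 0); column heights now [0 2 3 6 6 6 2], max=6
Drop 5: O rot2 at col 1 lands with bottom-row=3; cleared 0 line(s) (total 0); column heights now [0 5 5 6 6 6 2], max=6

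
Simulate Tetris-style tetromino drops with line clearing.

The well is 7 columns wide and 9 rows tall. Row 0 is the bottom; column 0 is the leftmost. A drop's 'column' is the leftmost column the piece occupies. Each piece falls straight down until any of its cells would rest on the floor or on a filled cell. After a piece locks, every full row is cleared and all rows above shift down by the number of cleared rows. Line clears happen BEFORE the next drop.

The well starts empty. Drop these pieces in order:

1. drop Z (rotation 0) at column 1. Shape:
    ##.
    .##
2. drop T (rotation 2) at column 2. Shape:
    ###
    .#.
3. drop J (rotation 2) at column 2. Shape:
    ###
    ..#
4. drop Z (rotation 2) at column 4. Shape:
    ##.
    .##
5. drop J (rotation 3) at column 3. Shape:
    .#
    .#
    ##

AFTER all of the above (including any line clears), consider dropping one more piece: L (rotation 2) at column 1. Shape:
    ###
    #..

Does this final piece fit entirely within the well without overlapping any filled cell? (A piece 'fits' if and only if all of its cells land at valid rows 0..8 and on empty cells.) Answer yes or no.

Drop 1: Z rot0 at col 1 lands with bottom-row=0; cleared 0 line(s) (total 0); column heights now [0 2 2 1 0 0 0], max=2
Drop 2: T rot2 at col 2 lands with bottom-row=1; cleared 0 line(s) (total 0); column heights now [0 2 3 3 3 0 0], max=3
Drop 3: J rot2 at col 2 lands with bottom-row=3; cleared 0 line(s) (total 0); column heights now [0 2 5 5 5 0 0], max=5
Drop 4: Z rot2 at col 4 lands with bottom-row=4; cleared 0 line(s) (total 0); column heights now [0 2 5 5 6 6 5], max=6
Drop 5: J rot3 at col 3 lands with bottom-row=6; cleared 0 line(s) (total 0); column heights now [0 2 5 7 9 6 5], max=9
Test piece L rot2 at col 1 (width 3): heights before test = [0 2 5 7 9 6 5]; fits = True

Answer: yes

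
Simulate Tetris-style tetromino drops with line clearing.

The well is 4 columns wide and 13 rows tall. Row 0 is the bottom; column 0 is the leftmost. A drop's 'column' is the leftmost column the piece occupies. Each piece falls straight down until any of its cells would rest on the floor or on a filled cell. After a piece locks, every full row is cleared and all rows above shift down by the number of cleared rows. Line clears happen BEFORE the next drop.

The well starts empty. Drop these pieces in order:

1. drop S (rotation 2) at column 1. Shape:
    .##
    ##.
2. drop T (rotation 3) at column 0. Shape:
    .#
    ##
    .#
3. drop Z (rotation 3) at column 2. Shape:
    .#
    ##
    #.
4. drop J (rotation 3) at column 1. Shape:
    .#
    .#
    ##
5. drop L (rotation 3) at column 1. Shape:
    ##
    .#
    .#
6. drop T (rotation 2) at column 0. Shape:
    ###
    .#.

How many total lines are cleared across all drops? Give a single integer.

Answer: 0

Derivation:
Drop 1: S rot2 at col 1 lands with bottom-row=0; cleared 0 line(s) (total 0); column heights now [0 1 2 2], max=2
Drop 2: T rot3 at col 0 lands with bottom-row=1; cleared 0 line(s) (total 0); column heights now [3 4 2 2], max=4
Drop 3: Z rot3 at col 2 lands with bottom-row=2; cleared 0 line(s) (total 0); column heights now [3 4 4 5], max=5
Drop 4: J rot3 at col 1 lands with bottom-row=4; cleared 0 line(s) (total 0); column heights now [3 5 7 5], max=7
Drop 5: L rot3 at col 1 lands with bottom-row=7; cleared 0 line(s) (total 0); column heights now [3 10 10 5], max=10
Drop 6: T rot2 at col 0 lands with bottom-row=10; cleared 0 line(s) (total 0); column heights now [12 12 12 5], max=12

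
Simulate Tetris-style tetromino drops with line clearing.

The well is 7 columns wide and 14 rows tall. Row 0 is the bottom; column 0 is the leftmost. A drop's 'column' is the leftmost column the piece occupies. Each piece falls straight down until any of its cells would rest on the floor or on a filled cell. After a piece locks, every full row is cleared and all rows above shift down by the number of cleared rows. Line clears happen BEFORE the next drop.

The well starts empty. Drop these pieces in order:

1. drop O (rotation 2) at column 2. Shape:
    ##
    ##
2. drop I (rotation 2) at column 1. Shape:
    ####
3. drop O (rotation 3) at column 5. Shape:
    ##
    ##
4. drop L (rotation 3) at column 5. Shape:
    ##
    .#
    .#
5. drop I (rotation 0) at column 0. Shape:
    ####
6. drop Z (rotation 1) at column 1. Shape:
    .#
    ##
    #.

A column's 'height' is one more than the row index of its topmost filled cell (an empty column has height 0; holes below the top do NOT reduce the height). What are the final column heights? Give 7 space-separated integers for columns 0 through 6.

Drop 1: O rot2 at col 2 lands with bottom-row=0; cleared 0 line(s) (total 0); column heights now [0 0 2 2 0 0 0], max=2
Drop 2: I rot2 at col 1 lands with bottom-row=2; cleared 0 line(s) (total 0); column heights now [0 3 3 3 3 0 0], max=3
Drop 3: O rot3 at col 5 lands with bottom-row=0; cleared 0 line(s) (total 0); column heights now [0 3 3 3 3 2 2], max=3
Drop 4: L rot3 at col 5 lands with bottom-row=2; cleared 0 line(s) (total 0); column heights now [0 3 3 3 3 5 5], max=5
Drop 5: I rot0 at col 0 lands with bottom-row=3; cleared 0 line(s) (total 0); column heights now [4 4 4 4 3 5 5], max=5
Drop 6: Z rot1 at col 1 lands with bottom-row=4; cleared 0 line(s) (total 0); column heights now [4 6 7 4 3 5 5], max=7

Answer: 4 6 7 4 3 5 5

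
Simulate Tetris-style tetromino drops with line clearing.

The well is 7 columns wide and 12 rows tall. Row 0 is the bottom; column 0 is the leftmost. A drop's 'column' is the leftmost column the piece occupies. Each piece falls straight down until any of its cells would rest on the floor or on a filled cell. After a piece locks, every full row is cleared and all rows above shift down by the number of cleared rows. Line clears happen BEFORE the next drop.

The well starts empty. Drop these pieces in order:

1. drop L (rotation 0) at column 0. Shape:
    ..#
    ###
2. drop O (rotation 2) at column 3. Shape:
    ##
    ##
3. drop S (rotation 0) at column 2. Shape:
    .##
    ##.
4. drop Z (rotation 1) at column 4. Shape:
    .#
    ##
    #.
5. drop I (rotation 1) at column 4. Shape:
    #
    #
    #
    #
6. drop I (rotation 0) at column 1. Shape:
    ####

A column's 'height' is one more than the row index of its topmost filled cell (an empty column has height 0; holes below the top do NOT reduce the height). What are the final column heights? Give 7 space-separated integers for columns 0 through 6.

Answer: 1 11 11 11 11 7 0

Derivation:
Drop 1: L rot0 at col 0 lands with bottom-row=0; cleared 0 line(s) (total 0); column heights now [1 1 2 0 0 0 0], max=2
Drop 2: O rot2 at col 3 lands with bottom-row=0; cleared 0 line(s) (total 0); column heights now [1 1 2 2 2 0 0], max=2
Drop 3: S rot0 at col 2 lands with bottom-row=2; cleared 0 line(s) (total 0); column heights now [1 1 3 4 4 0 0], max=4
Drop 4: Z rot1 at col 4 lands with bottom-row=4; cleared 0 line(s) (total 0); column heights now [1 1 3 4 6 7 0], max=7
Drop 5: I rot1 at col 4 lands with bottom-row=6; cleared 0 line(s) (total 0); column heights now [1 1 3 4 10 7 0], max=10
Drop 6: I rot0 at col 1 lands with bottom-row=10; cleared 0 line(s) (total 0); column heights now [1 11 11 11 11 7 0], max=11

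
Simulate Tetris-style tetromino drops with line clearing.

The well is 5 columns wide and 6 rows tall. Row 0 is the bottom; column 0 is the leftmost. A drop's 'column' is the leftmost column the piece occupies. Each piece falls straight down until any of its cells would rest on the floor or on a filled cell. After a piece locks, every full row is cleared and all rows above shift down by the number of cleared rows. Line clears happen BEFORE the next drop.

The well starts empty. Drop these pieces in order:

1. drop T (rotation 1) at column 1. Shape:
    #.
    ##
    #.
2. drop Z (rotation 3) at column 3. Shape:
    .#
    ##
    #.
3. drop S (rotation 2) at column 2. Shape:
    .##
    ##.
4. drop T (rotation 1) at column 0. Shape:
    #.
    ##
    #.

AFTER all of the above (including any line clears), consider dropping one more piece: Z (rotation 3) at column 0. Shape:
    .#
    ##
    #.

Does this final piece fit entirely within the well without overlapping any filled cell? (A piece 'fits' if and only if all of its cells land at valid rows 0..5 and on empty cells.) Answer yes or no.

Answer: no

Derivation:
Drop 1: T rot1 at col 1 lands with bottom-row=0; cleared 0 line(s) (total 0); column heights now [0 3 2 0 0], max=3
Drop 2: Z rot3 at col 3 lands with bottom-row=0; cleared 0 line(s) (total 0); column heights now [0 3 2 2 3], max=3
Drop 3: S rot2 at col 2 lands with bottom-row=2; cleared 0 line(s) (total 0); column heights now [0 3 3 4 4], max=4
Drop 4: T rot1 at col 0 lands with bottom-row=2; cleared 1 line(s) (total 1); column heights now [4 3 2 3 3], max=4
Test piece Z rot3 at col 0 (width 2): heights before test = [4 3 2 3 3]; fits = False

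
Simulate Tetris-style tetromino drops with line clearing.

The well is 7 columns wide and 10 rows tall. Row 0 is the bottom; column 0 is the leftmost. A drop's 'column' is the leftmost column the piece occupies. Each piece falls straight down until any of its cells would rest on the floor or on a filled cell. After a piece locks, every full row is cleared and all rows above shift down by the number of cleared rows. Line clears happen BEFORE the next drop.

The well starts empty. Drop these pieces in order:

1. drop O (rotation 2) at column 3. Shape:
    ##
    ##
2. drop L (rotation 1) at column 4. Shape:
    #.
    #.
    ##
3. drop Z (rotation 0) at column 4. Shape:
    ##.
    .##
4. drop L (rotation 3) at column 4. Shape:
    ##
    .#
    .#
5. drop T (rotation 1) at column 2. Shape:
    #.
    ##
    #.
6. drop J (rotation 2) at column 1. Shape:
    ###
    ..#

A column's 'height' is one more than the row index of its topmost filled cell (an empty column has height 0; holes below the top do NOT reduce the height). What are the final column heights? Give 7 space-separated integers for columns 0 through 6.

Drop 1: O rot2 at col 3 lands with bottom-row=0; cleared 0 line(s) (total 0); column heights now [0 0 0 2 2 0 0], max=2
Drop 2: L rot1 at col 4 lands with bottom-row=2; cleared 0 line(s) (total 0); column heights now [0 0 0 2 5 3 0], max=5
Drop 3: Z rot0 at col 4 lands with bottom-row=4; cleared 0 line(s) (total 0); column heights now [0 0 0 2 6 6 5], max=6
Drop 4: L rot3 at col 4 lands with bottom-row=6; cleared 0 line(s) (total 0); column heights now [0 0 0 2 9 9 5], max=9
Drop 5: T rot1 at col 2 lands with bottom-row=1; cleared 0 line(s) (total 0); column heights now [0 0 4 3 9 9 5], max=9
Drop 6: J rot2 at col 1 lands with bottom-row=3; cleared 0 line(s) (total 0); column heights now [0 5 5 5 9 9 5], max=9

Answer: 0 5 5 5 9 9 5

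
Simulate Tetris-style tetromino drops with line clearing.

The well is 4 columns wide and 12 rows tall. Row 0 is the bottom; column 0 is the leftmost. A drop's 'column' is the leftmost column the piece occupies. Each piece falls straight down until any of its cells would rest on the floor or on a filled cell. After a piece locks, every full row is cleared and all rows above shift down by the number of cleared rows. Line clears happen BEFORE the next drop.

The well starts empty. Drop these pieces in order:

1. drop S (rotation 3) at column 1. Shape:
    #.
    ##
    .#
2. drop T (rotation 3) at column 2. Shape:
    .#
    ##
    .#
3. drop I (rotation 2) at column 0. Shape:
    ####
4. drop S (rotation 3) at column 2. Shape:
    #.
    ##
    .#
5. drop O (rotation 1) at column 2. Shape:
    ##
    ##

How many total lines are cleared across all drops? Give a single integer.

Drop 1: S rot3 at col 1 lands with bottom-row=0; cleared 0 line(s) (total 0); column heights now [0 3 2 0], max=3
Drop 2: T rot3 at col 2 lands with bottom-row=1; cleared 0 line(s) (total 0); column heights now [0 3 3 4], max=4
Drop 3: I rot2 at col 0 lands with bottom-row=4; cleared 1 line(s) (total 1); column heights now [0 3 3 4], max=4
Drop 4: S rot3 at col 2 lands with bottom-row=4; cleared 0 line(s) (total 1); column heights now [0 3 7 6], max=7
Drop 5: O rot1 at col 2 lands with bottom-row=7; cleared 0 line(s) (total 1); column heights now [0 3 9 9], max=9

Answer: 1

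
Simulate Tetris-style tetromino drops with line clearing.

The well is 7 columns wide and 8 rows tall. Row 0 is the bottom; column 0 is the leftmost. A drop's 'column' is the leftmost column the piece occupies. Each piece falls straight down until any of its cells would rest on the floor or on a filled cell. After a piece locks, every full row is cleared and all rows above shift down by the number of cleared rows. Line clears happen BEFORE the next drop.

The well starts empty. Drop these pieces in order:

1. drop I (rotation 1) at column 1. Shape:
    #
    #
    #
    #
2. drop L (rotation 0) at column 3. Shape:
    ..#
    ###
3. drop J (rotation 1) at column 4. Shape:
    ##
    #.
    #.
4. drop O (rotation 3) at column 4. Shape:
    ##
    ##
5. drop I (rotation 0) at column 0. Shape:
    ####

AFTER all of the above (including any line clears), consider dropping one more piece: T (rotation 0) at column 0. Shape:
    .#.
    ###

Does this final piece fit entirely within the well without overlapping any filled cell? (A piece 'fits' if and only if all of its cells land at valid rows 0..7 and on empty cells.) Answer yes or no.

Drop 1: I rot1 at col 1 lands with bottom-row=0; cleared 0 line(s) (total 0); column heights now [0 4 0 0 0 0 0], max=4
Drop 2: L rot0 at col 3 lands with bottom-row=0; cleared 0 line(s) (total 0); column heights now [0 4 0 1 1 2 0], max=4
Drop 3: J rot1 at col 4 lands with bottom-row=1; cleared 0 line(s) (total 0); column heights now [0 4 0 1 4 4 0], max=4
Drop 4: O rot3 at col 4 lands with bottom-row=4; cleared 0 line(s) (total 0); column heights now [0 4 0 1 6 6 0], max=6
Drop 5: I rot0 at col 0 lands with bottom-row=4; cleared 0 line(s) (total 0); column heights now [5 5 5 5 6 6 0], max=6
Test piece T rot0 at col 0 (width 3): heights before test = [5 5 5 5 6 6 0]; fits = True

Answer: yes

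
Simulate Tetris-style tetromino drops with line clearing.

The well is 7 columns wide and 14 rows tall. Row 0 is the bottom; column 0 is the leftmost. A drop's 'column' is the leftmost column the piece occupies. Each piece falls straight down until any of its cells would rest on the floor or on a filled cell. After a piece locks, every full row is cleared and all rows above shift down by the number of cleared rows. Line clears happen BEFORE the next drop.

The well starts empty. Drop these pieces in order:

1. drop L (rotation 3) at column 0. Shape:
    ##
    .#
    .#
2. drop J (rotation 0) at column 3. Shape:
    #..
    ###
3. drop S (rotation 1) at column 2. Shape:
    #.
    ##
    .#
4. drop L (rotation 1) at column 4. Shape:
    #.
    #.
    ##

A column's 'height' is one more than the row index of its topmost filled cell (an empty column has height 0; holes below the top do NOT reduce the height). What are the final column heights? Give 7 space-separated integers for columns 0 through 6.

Answer: 3 3 5 4 4 2 0

Derivation:
Drop 1: L rot3 at col 0 lands with bottom-row=0; cleared 0 line(s) (total 0); column heights now [3 3 0 0 0 0 0], max=3
Drop 2: J rot0 at col 3 lands with bottom-row=0; cleared 0 line(s) (total 0); column heights now [3 3 0 2 1 1 0], max=3
Drop 3: S rot1 at col 2 lands with bottom-row=2; cleared 0 line(s) (total 0); column heights now [3 3 5 4 1 1 0], max=5
Drop 4: L rot1 at col 4 lands with bottom-row=1; cleared 0 line(s) (total 0); column heights now [3 3 5 4 4 2 0], max=5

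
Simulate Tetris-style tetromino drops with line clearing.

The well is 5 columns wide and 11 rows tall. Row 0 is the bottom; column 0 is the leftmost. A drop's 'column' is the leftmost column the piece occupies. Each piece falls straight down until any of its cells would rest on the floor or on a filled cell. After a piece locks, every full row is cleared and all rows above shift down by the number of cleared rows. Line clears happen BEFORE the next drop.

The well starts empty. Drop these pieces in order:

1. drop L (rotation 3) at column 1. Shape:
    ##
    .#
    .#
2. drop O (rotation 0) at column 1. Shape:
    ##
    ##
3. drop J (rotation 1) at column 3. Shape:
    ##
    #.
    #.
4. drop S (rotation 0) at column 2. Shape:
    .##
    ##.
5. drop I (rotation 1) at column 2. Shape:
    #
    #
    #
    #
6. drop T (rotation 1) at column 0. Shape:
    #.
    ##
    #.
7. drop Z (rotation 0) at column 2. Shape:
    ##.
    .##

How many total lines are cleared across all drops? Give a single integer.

Answer: 0

Derivation:
Drop 1: L rot3 at col 1 lands with bottom-row=0; cleared 0 line(s) (total 0); column heights now [0 3 3 0 0], max=3
Drop 2: O rot0 at col 1 lands with bottom-row=3; cleared 0 line(s) (total 0); column heights now [0 5 5 0 0], max=5
Drop 3: J rot1 at col 3 lands with bottom-row=0; cleared 0 line(s) (total 0); column heights now [0 5 5 3 3], max=5
Drop 4: S rot0 at col 2 lands with bottom-row=5; cleared 0 line(s) (total 0); column heights now [0 5 6 7 7], max=7
Drop 5: I rot1 at col 2 lands with bottom-row=6; cleared 0 line(s) (total 0); column heights now [0 5 10 7 7], max=10
Drop 6: T rot1 at col 0 lands with bottom-row=4; cleared 0 line(s) (total 0); column heights now [7 6 10 7 7], max=10
Drop 7: Z rot0 at col 2 lands with bottom-row=9; cleared 0 line(s) (total 0); column heights now [7 6 11 11 10], max=11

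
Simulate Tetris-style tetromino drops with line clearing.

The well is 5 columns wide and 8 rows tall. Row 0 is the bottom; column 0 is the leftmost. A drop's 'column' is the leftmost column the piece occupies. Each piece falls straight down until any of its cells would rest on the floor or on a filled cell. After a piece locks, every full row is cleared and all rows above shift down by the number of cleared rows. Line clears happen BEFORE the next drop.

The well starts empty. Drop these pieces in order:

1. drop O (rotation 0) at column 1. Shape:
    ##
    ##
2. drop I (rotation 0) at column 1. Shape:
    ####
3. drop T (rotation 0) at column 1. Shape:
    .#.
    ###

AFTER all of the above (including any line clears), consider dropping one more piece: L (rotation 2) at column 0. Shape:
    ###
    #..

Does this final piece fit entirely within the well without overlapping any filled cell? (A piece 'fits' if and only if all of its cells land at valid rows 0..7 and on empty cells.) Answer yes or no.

Drop 1: O rot0 at col 1 lands with bottom-row=0; cleared 0 line(s) (total 0); column heights now [0 2 2 0 0], max=2
Drop 2: I rot0 at col 1 lands with bottom-row=2; cleared 0 line(s) (total 0); column heights now [0 3 3 3 3], max=3
Drop 3: T rot0 at col 1 lands with bottom-row=3; cleared 0 line(s) (total 0); column heights now [0 4 5 4 3], max=5
Test piece L rot2 at col 0 (width 3): heights before test = [0 4 5 4 3]; fits = True

Answer: yes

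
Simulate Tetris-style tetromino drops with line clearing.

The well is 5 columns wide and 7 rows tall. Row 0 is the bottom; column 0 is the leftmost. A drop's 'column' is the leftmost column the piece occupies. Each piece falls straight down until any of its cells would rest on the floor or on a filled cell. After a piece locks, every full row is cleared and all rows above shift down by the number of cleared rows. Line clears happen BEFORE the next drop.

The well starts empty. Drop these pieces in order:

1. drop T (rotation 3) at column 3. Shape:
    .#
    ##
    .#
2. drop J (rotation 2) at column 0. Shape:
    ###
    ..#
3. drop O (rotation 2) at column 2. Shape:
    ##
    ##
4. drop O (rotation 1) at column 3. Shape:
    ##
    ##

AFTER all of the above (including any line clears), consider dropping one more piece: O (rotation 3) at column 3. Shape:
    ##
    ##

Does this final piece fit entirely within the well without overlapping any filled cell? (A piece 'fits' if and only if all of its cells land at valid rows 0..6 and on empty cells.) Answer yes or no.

Drop 1: T rot3 at col 3 lands with bottom-row=0; cleared 0 line(s) (total 0); column heights now [0 0 0 2 3], max=3
Drop 2: J rot2 at col 0 lands with bottom-row=0; cleared 1 line(s) (total 1); column heights now [0 0 1 0 2], max=2
Drop 3: O rot2 at col 2 lands with bottom-row=1; cleared 0 line(s) (total 1); column heights now [0 0 3 3 2], max=3
Drop 4: O rot1 at col 3 lands with bottom-row=3; cleared 0 line(s) (total 1); column heights now [0 0 3 5 5], max=5
Test piece O rot3 at col 3 (width 2): heights before test = [0 0 3 5 5]; fits = True

Answer: yes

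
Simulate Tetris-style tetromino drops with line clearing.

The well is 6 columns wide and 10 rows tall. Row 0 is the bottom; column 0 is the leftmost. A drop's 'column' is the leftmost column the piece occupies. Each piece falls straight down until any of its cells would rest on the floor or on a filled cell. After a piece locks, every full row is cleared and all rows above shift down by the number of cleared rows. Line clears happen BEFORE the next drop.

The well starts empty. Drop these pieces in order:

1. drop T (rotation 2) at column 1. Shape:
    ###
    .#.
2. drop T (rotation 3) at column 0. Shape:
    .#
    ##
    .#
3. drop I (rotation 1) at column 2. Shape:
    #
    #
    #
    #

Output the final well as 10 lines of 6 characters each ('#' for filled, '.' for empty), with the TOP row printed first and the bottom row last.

Answer: ......
......
......
......
..#...
.##...
###...
.##...
.###..
..#...

Derivation:
Drop 1: T rot2 at col 1 lands with bottom-row=0; cleared 0 line(s) (total 0); column heights now [0 2 2 2 0 0], max=2
Drop 2: T rot3 at col 0 lands with bottom-row=2; cleared 0 line(s) (total 0); column heights now [4 5 2 2 0 0], max=5
Drop 3: I rot1 at col 2 lands with bottom-row=2; cleared 0 line(s) (total 0); column heights now [4 5 6 2 0 0], max=6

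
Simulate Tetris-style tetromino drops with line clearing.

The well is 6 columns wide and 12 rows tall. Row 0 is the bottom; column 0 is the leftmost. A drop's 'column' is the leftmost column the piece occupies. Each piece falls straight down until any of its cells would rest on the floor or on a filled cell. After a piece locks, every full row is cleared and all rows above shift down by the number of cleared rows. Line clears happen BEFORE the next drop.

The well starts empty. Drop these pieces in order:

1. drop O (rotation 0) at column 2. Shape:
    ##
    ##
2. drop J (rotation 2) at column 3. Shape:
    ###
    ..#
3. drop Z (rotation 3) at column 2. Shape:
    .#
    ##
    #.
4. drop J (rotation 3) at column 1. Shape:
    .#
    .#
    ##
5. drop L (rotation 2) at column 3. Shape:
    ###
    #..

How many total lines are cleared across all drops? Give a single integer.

Drop 1: O rot0 at col 2 lands with bottom-row=0; cleared 0 line(s) (total 0); column heights now [0 0 2 2 0 0], max=2
Drop 2: J rot2 at col 3 lands with bottom-row=1; cleared 0 line(s) (total 0); column heights now [0 0 2 3 3 3], max=3
Drop 3: Z rot3 at col 2 lands with bottom-row=2; cleared 0 line(s) (total 0); column heights now [0 0 4 5 3 3], max=5
Drop 4: J rot3 at col 1 lands with bottom-row=4; cleared 0 line(s) (total 0); column heights now [0 5 7 5 3 3], max=7
Drop 5: L rot2 at col 3 lands with bottom-row=5; cleared 0 line(s) (total 0); column heights now [0 5 7 7 7 7], max=7

Answer: 0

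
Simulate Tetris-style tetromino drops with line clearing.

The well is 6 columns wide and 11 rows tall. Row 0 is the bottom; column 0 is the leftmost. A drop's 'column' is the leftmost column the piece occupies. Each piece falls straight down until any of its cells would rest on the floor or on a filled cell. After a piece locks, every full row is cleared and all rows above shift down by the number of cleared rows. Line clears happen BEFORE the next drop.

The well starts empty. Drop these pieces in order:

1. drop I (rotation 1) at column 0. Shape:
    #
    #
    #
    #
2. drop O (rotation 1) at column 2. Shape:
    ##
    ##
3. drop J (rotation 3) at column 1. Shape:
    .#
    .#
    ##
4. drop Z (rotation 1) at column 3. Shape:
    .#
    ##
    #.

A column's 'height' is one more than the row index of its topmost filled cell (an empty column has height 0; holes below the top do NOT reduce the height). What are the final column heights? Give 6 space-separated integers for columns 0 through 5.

Drop 1: I rot1 at col 0 lands with bottom-row=0; cleared 0 line(s) (total 0); column heights now [4 0 0 0 0 0], max=4
Drop 2: O rot1 at col 2 lands with bottom-row=0; cleared 0 line(s) (total 0); column heights now [4 0 2 2 0 0], max=4
Drop 3: J rot3 at col 1 lands with bottom-row=2; cleared 0 line(s) (total 0); column heights now [4 3 5 2 0 0], max=5
Drop 4: Z rot1 at col 3 lands with bottom-row=2; cleared 0 line(s) (total 0); column heights now [4 3 5 4 5 0], max=5

Answer: 4 3 5 4 5 0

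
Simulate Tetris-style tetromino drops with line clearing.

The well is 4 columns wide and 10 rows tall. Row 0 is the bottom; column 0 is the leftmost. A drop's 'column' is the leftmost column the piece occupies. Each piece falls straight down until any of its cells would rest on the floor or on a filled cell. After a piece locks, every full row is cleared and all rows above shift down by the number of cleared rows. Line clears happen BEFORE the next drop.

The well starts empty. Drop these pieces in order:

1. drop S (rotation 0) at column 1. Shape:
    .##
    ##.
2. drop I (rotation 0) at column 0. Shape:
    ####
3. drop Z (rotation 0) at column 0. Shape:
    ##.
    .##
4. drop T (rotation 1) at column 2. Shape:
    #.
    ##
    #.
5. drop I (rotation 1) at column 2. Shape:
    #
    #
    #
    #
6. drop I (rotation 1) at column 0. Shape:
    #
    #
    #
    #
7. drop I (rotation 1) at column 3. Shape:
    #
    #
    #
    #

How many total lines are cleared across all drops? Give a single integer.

Drop 1: S rot0 at col 1 lands with bottom-row=0; cleared 0 line(s) (total 0); column heights now [0 1 2 2], max=2
Drop 2: I rot0 at col 0 lands with bottom-row=2; cleared 1 line(s) (total 1); column heights now [0 1 2 2], max=2
Drop 3: Z rot0 at col 0 lands with bottom-row=2; cleared 0 line(s) (total 1); column heights now [4 4 3 2], max=4
Drop 4: T rot1 at col 2 lands with bottom-row=3; cleared 0 line(s) (total 1); column heights now [4 4 6 5], max=6
Drop 5: I rot1 at col 2 lands with bottom-row=6; cleared 0 line(s) (total 1); column heights now [4 4 10 5], max=10
Drop 6: I rot1 at col 0 lands with bottom-row=4; cleared 0 line(s) (total 1); column heights now [8 4 10 5], max=10
Drop 7: I rot1 at col 3 lands with bottom-row=5; cleared 0 line(s) (total 1); column heights now [8 4 10 9], max=10

Answer: 1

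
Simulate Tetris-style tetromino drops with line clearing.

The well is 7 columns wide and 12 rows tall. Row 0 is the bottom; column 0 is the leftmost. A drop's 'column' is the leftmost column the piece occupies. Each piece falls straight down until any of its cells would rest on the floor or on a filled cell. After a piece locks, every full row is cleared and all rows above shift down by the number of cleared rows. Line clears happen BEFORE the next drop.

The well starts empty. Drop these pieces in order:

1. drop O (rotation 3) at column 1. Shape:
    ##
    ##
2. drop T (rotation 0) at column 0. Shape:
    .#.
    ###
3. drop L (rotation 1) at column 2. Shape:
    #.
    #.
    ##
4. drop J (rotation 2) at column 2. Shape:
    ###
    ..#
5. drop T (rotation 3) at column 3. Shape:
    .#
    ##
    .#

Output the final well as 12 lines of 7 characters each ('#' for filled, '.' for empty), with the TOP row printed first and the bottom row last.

Answer: .......
.......
....#..
...##..
....#..
..###..
..#.#..
..#....
.###...
###....
.##....
.##....

Derivation:
Drop 1: O rot3 at col 1 lands with bottom-row=0; cleared 0 line(s) (total 0); column heights now [0 2 2 0 0 0 0], max=2
Drop 2: T rot0 at col 0 lands with bottom-row=2; cleared 0 line(s) (total 0); column heights now [3 4 3 0 0 0 0], max=4
Drop 3: L rot1 at col 2 lands with bottom-row=3; cleared 0 line(s) (total 0); column heights now [3 4 6 4 0 0 0], max=6
Drop 4: J rot2 at col 2 lands with bottom-row=5; cleared 0 line(s) (total 0); column heights now [3 4 7 7 7 0 0], max=7
Drop 5: T rot3 at col 3 lands with bottom-row=7; cleared 0 line(s) (total 0); column heights now [3 4 7 9 10 0 0], max=10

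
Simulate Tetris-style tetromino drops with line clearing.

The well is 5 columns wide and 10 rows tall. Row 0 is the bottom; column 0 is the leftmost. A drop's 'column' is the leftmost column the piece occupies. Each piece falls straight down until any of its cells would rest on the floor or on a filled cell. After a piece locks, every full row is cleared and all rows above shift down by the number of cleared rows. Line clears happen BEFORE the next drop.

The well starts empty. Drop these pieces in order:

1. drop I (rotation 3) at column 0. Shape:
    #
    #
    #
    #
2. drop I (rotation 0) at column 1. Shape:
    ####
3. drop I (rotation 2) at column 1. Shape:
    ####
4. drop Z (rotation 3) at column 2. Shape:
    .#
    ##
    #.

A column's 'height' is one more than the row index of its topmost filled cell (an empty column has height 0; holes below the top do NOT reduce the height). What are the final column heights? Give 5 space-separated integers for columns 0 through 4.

Drop 1: I rot3 at col 0 lands with bottom-row=0; cleared 0 line(s) (total 0); column heights now [4 0 0 0 0], max=4
Drop 2: I rot0 at col 1 lands with bottom-row=0; cleared 1 line(s) (total 1); column heights now [3 0 0 0 0], max=3
Drop 3: I rot2 at col 1 lands with bottom-row=0; cleared 1 line(s) (total 2); column heights now [2 0 0 0 0], max=2
Drop 4: Z rot3 at col 2 lands with bottom-row=0; cleared 0 line(s) (total 2); column heights now [2 0 2 3 0], max=3

Answer: 2 0 2 3 0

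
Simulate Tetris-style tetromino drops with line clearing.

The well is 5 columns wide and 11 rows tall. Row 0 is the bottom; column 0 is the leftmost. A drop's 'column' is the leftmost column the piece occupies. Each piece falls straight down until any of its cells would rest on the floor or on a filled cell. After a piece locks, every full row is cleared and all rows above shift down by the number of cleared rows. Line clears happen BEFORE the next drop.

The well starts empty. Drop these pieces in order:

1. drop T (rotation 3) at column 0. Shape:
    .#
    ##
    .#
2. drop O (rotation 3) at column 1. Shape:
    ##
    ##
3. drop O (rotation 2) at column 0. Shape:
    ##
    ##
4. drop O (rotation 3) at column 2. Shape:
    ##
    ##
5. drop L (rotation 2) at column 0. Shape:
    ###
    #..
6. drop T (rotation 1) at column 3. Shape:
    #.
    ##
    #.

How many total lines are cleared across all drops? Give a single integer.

Answer: 1

Derivation:
Drop 1: T rot3 at col 0 lands with bottom-row=0; cleared 0 line(s) (total 0); column heights now [2 3 0 0 0], max=3
Drop 2: O rot3 at col 1 lands with bottom-row=3; cleared 0 line(s) (total 0); column heights now [2 5 5 0 0], max=5
Drop 3: O rot2 at col 0 lands with bottom-row=5; cleared 0 line(s) (total 0); column heights now [7 7 5 0 0], max=7
Drop 4: O rot3 at col 2 lands with bottom-row=5; cleared 0 line(s) (total 0); column heights now [7 7 7 7 0], max=7
Drop 5: L rot2 at col 0 lands with bottom-row=7; cleared 0 line(s) (total 0); column heights now [9 9 9 7 0], max=9
Drop 6: T rot1 at col 3 lands with bottom-row=7; cleared 1 line(s) (total 1); column heights now [8 7 7 9 0], max=9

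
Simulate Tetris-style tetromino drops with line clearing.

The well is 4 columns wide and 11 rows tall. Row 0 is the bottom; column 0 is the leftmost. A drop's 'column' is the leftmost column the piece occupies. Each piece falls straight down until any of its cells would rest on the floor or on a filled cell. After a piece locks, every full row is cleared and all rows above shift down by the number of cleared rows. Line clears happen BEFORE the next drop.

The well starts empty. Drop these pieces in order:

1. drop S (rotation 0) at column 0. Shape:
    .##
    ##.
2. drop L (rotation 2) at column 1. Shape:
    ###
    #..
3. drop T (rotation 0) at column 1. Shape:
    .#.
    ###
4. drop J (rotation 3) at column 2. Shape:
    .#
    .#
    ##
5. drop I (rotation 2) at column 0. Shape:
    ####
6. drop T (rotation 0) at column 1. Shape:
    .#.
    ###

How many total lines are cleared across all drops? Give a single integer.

Drop 1: S rot0 at col 0 lands with bottom-row=0; cleared 0 line(s) (total 0); column heights now [1 2 2 0], max=2
Drop 2: L rot2 at col 1 lands with bottom-row=2; cleared 0 line(s) (total 0); column heights now [1 4 4 4], max=4
Drop 3: T rot0 at col 1 lands with bottom-row=4; cleared 0 line(s) (total 0); column heights now [1 5 6 5], max=6
Drop 4: J rot3 at col 2 lands with bottom-row=6; cleared 0 line(s) (total 0); column heights now [1 5 7 9], max=9
Drop 5: I rot2 at col 0 lands with bottom-row=9; cleared 1 line(s) (total 1); column heights now [1 5 7 9], max=9
Drop 6: T rot0 at col 1 lands with bottom-row=9; cleared 0 line(s) (total 1); column heights now [1 10 11 10], max=11

Answer: 1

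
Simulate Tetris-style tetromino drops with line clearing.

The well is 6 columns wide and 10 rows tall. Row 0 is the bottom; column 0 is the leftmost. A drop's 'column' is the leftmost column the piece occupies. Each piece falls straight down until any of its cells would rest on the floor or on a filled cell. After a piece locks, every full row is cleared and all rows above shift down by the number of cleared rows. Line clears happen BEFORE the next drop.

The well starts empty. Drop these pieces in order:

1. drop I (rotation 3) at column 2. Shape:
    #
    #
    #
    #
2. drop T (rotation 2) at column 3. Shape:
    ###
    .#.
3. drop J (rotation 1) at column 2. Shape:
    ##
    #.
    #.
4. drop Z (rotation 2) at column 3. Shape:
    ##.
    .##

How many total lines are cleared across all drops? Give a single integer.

Answer: 0

Derivation:
Drop 1: I rot3 at col 2 lands with bottom-row=0; cleared 0 line(s) (total 0); column heights now [0 0 4 0 0 0], max=4
Drop 2: T rot2 at col 3 lands with bottom-row=0; cleared 0 line(s) (total 0); column heights now [0 0 4 2 2 2], max=4
Drop 3: J rot1 at col 2 lands with bottom-row=4; cleared 0 line(s) (total 0); column heights now [0 0 7 7 2 2], max=7
Drop 4: Z rot2 at col 3 lands with bottom-row=6; cleared 0 line(s) (total 0); column heights now [0 0 7 8 8 7], max=8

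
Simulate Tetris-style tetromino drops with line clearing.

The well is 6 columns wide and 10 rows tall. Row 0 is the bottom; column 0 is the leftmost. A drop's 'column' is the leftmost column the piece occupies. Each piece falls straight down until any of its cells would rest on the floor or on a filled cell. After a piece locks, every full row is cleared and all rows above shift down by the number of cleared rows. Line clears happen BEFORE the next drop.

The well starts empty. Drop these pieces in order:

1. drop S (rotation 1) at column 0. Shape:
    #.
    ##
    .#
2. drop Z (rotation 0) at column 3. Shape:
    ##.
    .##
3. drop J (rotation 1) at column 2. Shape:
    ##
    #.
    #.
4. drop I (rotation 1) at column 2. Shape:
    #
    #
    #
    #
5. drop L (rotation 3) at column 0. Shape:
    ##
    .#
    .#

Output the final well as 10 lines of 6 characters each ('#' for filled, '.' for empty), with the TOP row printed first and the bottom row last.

Drop 1: S rot1 at col 0 lands with bottom-row=0; cleared 0 line(s) (total 0); column heights now [3 2 0 0 0 0], max=3
Drop 2: Z rot0 at col 3 lands with bottom-row=0; cleared 0 line(s) (total 0); column heights now [3 2 0 2 2 1], max=3
Drop 3: J rot1 at col 2 lands with bottom-row=0; cleared 0 line(s) (total 0); column heights now [3 2 3 3 2 1], max=3
Drop 4: I rot1 at col 2 lands with bottom-row=3; cleared 0 line(s) (total 0); column heights now [3 2 7 3 2 1], max=7
Drop 5: L rot3 at col 0 lands with bottom-row=2; cleared 0 line(s) (total 0); column heights now [5 5 7 3 2 1], max=7

Answer: ......
......
......
..#...
..#...
###...
.##...
####..
#####.
.##.##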